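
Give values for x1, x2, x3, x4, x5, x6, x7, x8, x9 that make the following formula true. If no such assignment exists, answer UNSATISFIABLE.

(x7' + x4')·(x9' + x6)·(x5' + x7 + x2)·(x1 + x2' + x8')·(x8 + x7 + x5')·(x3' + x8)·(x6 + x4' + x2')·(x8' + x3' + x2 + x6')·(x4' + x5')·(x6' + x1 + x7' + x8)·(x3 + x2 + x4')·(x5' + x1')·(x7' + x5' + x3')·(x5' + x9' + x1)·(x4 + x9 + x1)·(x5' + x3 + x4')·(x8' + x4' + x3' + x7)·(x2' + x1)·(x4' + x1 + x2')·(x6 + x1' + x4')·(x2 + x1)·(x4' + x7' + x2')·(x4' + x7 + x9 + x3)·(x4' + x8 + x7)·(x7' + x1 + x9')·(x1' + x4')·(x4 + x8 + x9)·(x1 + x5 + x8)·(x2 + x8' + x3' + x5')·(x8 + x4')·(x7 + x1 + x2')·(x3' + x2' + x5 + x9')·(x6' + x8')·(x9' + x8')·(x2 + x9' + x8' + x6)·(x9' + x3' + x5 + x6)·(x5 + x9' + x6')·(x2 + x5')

Suppose x7 = 0.
Suppose x9 = 0.
Suppose x5 = 0.
Suppose x3 = 0.
From the singleton clause (x4'), x4 = 0.
From the singleton clause (x1), x1 = 1.
From the singleton clause (x8), x8 = 1.
From the singleton clause (x6'), x6 = 0.
All clauses hold; x2 can take either value.

x1 ↦ 1, x2 ↦ 0, x3 ↦ 0, x4 ↦ 0, x5 ↦ 0, x6 ↦ 0, x7 ↦ 0, x8 ↦ 1, x9 ↦ 0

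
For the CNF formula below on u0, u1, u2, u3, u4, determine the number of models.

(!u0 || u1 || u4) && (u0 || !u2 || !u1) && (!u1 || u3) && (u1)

There are 2^5 = 32 truth assignments over (u0, u1, u2, u3, u4).
Split on u4. With u4 = true, the clauses containing u4 are satisfied and !u4 drops from the rest; 3 of the 2^4 = 16 assignments to the other variables satisfy what remains.
With u4 = false, by the same count on the reduced clause set, 3 assignments work.
Total: 3 + 3 = 6.

6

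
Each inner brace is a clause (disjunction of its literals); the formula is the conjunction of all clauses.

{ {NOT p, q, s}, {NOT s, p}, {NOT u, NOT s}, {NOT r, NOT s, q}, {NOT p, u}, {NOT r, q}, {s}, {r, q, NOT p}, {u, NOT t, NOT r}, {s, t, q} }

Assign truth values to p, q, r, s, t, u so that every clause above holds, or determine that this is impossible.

From the singleton clause (s), s = true.
From the singleton clause (p), p = true.
From the singleton clause (NOT u), u = false.
That conflicts with the unit clause (u).

UNSATISFIABLE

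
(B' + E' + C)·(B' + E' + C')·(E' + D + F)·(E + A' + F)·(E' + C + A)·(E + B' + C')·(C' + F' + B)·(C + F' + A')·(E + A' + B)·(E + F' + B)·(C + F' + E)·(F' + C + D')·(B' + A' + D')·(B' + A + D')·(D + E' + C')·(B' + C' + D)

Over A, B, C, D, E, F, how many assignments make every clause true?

There are 2^6 = 64 truth assignments over (A, B, C, D, E, F).
Split on E. With E = 1, the clauses containing E are satisfied and E' drops from the rest; 3 of the 2^5 = 32 assignments to the other variables satisfy what remains.
With E = 0, by the same count on the reduced clause set, 5 assignments work.
Total: 3 + 5 = 8.

8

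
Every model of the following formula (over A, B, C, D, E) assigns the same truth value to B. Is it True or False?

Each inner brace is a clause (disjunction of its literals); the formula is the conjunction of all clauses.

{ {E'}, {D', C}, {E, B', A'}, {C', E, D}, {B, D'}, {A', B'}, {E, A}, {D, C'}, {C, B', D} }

Suppose B = 1.
(E') alone gives E = 0.
(A') alone gives A = 0.
But (A) is also a unit clause — contradiction.
So every satisfying assignment has B = False.

False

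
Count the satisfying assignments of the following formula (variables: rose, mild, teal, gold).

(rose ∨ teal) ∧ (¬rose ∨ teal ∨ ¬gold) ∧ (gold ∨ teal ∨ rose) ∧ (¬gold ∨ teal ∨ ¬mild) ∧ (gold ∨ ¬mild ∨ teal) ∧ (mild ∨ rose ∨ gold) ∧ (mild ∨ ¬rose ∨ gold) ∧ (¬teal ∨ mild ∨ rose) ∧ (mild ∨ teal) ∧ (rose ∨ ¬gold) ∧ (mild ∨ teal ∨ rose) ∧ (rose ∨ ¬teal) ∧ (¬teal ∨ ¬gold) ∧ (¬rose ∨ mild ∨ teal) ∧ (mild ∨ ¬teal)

1

There are 2^4 = 16 truth assignments over (rose, mild, teal, gold).
Check each against the 15 clauses (columns in the order rose, mild, teal, gold):
  F F F F  ✗ fails (rose ∨ teal)
  F F F T  ✗ fails (rose ∨ teal)
  F F T F  ✗ fails (mild ∨ rose ∨ gold)
  F F T T  ✗ fails (¬teal ∨ mild ∨ rose)
  F T F F  ✗ fails (rose ∨ teal)
  F T F T  ✗ fails (rose ∨ teal)
  F T T F  ✗ fails (rose ∨ ¬teal)
  F T T T  ✗ fails (rose ∨ ¬gold)
  T F F F  ✗ fails (mild ∨ ¬rose ∨ gold)
  T F F T  ✗ fails (¬rose ∨ teal ∨ ¬gold)
  T F T F  ✗ fails (mild ∨ ¬rose ∨ gold)
  T F T T  ✗ fails (¬teal ∨ ¬gold)
  T T F F  ✗ fails (gold ∨ ¬mild ∨ teal)
  T T F T  ✗ fails (¬rose ∨ teal ∨ ¬gold)
  T T T F  ✓ satisfies all
  T T T T  ✗ fails (¬teal ∨ ¬gold)
1 of the 16 rows is a model.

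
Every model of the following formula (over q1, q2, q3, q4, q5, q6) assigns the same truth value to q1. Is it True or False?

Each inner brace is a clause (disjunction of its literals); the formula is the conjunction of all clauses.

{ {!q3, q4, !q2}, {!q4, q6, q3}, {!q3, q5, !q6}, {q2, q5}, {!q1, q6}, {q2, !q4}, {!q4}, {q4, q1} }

True

Suppose q1 = false.
Unit clause (!q4) forces q4 = false.
But (q4) is also a unit clause — contradiction.
So every satisfying assignment has q1 = True.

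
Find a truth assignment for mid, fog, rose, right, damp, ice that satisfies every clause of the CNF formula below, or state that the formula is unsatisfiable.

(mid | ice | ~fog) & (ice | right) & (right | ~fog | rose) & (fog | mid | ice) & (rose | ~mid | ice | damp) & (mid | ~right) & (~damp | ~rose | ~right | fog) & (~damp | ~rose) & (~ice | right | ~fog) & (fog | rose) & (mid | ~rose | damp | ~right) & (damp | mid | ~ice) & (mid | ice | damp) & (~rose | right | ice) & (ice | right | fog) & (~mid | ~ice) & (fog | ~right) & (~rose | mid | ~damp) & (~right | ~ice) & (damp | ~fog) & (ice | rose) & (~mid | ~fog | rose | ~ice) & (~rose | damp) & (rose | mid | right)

Case ice = 1:
The clause (~mid) is unit, so mid = 0.
The clause (~right) is unit, so right = 0.
The clause (~fog) is unit, so fog = 0.
The clause (rose) is unit, so rose = 1.
The clause (~damp) is unit, so damp = 0.
But (damp) is also a unit clause — contradiction.
Undo ice and try ice = 0.
The clause (right) is unit, so right = 1.
The clause (mid) is unit, so mid = 1.
The clause (fog) is unit, so fog = 1.
The clause (damp) is unit, so damp = 1.
The clause (~rose) is unit, so rose = 0.
But (rose) is also a unit clause — contradiction.
Both values of ice lead to a conflict.

UNSATISFIABLE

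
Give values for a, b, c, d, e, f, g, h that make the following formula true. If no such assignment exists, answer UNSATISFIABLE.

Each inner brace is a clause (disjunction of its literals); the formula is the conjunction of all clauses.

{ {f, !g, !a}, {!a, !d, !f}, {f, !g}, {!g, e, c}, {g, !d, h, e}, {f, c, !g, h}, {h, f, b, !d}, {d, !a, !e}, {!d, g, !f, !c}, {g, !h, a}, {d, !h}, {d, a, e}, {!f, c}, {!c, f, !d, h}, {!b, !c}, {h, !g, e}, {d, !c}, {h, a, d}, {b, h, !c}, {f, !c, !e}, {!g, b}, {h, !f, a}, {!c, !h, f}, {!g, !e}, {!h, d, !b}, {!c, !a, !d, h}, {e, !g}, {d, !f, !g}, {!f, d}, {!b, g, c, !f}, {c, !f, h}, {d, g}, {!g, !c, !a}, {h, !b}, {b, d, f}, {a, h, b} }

Try f = false.
Unit clause (!g) forces g = false.
Unit clause (d) forces d = true.
Try h = true.
Unit clause (a) forces a = true.
Unit clause (!c) forces c = false.
All clauses hold; b, e can take either value.

a=true,  b=true,  c=false,  d=true,  e=true,  f=false,  g=false,  h=true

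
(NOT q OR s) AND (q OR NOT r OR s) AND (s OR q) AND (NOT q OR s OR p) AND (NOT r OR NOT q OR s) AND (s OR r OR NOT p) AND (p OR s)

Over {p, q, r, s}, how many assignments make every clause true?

There are 2^4 = 16 truth assignments over (p, q, r, s).
Check each against the 7 clauses (columns in the order p, q, r, s):
  F F F F  ✗ fails (s OR q)
  F F F T  ✓ satisfies all
  F F T F  ✗ fails (q OR NOT r OR s)
  F F T T  ✓ satisfies all
  F T F F  ✗ fails (NOT q OR s)
  F T F T  ✓ satisfies all
  F T T F  ✗ fails (NOT q OR s)
  F T T T  ✓ satisfies all
  T F F F  ✗ fails (s OR q)
  T F F T  ✓ satisfies all
  T F T F  ✗ fails (q OR NOT r OR s)
  T F T T  ✓ satisfies all
  T T F F  ✗ fails (NOT q OR s)
  T T F T  ✓ satisfies all
  T T T F  ✗ fails (NOT q OR s)
  T T T T  ✓ satisfies all
8 of the 16 rows are models.

8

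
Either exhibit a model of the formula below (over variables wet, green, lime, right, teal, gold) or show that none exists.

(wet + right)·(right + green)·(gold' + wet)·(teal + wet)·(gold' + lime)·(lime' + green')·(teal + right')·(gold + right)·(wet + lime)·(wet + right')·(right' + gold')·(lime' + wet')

Suppose wet = 1.
Unit clause (lime') forces lime = 0.
Unit clause (gold') forces gold = 0.
Unit clause (right) forces right = 1.
Unit clause (teal) forces teal = 1.
No clause remains; green is free.

wet: 1, green: 1, lime: 0, right: 1, teal: 1, gold: 0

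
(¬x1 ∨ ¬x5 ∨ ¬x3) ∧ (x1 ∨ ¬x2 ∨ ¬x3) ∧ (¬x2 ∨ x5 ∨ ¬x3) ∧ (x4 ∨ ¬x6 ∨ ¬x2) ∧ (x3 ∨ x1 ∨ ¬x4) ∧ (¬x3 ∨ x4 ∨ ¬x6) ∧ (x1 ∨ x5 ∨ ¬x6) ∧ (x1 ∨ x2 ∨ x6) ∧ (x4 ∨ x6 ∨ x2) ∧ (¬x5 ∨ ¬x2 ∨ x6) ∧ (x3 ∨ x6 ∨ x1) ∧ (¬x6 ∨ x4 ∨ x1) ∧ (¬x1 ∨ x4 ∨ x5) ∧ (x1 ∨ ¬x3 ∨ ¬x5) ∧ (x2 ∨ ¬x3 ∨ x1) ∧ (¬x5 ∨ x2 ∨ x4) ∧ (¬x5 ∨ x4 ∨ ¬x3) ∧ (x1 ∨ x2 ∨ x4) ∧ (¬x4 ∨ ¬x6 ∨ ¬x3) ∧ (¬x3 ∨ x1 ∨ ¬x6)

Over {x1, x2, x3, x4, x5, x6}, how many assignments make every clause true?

8

There are 2^6 = 64 truth assignments over (x1, x2, x3, x4, x5, x6).
Split on x6. With x6 = True, the clauses containing x6 are satisfied and ¬x6 drops from the rest; 4 of the 2^5 = 32 assignments to the other variables satisfy what remains.
With x6 = False, by the same count on the reduced clause set, 4 assignments work.
Total: 4 + 4 = 8.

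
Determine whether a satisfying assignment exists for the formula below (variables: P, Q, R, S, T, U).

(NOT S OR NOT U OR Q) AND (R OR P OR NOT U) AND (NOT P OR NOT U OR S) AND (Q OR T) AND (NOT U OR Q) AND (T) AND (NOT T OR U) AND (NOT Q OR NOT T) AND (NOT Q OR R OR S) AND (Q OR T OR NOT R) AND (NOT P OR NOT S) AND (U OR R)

Unit clause (T) forces T = true.
Unit clause (U) forces U = true.
Unit clause (Q) forces Q = true.
That conflicts with the unit clause (NOT Q).
No assignment satisfies every clause.

No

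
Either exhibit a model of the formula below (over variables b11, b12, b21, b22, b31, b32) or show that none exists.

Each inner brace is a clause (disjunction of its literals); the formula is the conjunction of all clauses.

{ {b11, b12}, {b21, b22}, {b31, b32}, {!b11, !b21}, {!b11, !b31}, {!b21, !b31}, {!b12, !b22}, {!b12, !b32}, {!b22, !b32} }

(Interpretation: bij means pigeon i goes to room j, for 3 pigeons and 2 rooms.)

UNSATISFIABLE

Case b11 = true:
From the singleton clause (!b21), b21 = false.
From the singleton clause (b22), b22 = true.
From the singleton clause (!b31), b31 = false.
From the singleton clause (b32), b32 = true.
But (!b32) is also a unit clause — contradiction.
So b11 must be the other value — set b11 = false.
From the singleton clause (b12), b12 = true.
From the singleton clause (!b22), b22 = false.
From the singleton clause (b21), b21 = true.
From the singleton clause (!b31), b31 = false.
From the singleton clause (b32), b32 = true.
But (!b32) is also a unit clause — contradiction.
Neither b11 = true nor b11 = false works.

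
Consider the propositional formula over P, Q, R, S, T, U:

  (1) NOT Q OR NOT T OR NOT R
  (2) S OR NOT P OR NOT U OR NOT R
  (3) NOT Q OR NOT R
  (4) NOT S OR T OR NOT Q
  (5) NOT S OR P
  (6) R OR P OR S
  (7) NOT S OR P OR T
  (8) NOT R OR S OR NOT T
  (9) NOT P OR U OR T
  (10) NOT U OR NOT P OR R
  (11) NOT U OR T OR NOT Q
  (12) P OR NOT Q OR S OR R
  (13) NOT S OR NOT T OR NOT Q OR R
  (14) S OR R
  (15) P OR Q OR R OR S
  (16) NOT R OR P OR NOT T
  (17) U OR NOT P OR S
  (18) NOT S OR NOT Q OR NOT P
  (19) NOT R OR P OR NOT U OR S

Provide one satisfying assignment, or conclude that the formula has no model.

Branch on Q: set Q = false.
Branch on S: set S = true.
(P) alone gives P = true.
Branch on U: set U = false.
(T) alone gives T = true.
All clauses hold; R can take either value.

P ↦ true; Q ↦ false; R ↦ false; S ↦ true; T ↦ true; U ↦ false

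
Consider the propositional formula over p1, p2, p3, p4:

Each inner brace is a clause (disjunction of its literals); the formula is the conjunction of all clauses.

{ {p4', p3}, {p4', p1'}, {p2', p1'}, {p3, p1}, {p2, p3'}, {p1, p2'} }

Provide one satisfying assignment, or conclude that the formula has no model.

p1: 1,  p2: 0,  p3: 0,  p4: 0

Branch on p4: set p4 = 0.
Branch on p2: set p2 = 0.
(p3') alone gives p3 = 0.
(p1) alone gives p1 = 1.
All clauses are satisfied.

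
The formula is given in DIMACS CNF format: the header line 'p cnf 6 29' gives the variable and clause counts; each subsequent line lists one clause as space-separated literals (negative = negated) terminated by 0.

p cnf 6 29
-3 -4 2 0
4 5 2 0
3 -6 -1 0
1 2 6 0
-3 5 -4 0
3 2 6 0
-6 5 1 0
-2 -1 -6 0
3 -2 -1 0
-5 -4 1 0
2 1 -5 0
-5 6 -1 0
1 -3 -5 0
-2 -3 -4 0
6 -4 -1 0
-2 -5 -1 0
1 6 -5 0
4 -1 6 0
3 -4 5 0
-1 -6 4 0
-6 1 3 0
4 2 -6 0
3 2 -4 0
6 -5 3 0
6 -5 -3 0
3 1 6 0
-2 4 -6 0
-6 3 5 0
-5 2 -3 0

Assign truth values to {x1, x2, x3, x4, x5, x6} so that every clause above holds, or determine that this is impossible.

x1=False,  x2=True,  x3=True,  x4=False,  x5=False,  x6=False

Case x3 = True:
Case x4 = False:
Case x5 = False:
Unit clause (x2) forces x2 = True.
Unit clause (¬x6) forces x6 = False.
Unit clause (¬x1) forces x1 = False.
All clauses are satisfied.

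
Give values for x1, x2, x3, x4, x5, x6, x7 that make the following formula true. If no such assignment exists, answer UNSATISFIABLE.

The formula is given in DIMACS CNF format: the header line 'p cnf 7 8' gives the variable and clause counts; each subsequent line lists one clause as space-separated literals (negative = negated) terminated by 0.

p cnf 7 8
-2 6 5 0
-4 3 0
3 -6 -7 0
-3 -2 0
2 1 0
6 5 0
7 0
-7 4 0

From the singleton clause (x7), x7 = True.
From the singleton clause (x4), x4 = True.
From the singleton clause (x3), x3 = True.
From the singleton clause (¬x2), x2 = False.
From the singleton clause (x1), x1 = True.
Suppose x6 = True.
Every clause is now satisfied; x5 is unconstrained.

x1 ↦ True; x2 ↦ False; x3 ↦ True; x4 ↦ True; x5 ↦ False; x6 ↦ True; x7 ↦ True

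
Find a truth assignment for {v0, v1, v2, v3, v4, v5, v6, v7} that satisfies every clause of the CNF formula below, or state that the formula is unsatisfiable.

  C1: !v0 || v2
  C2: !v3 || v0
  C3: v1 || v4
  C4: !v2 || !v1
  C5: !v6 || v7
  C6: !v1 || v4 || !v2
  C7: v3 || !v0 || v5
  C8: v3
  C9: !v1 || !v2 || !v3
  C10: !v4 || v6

v0=true,  v1=false,  v2=true,  v3=true,  v4=true,  v5=true,  v6=true,  v7=true

Unit clause (v3) forces v3 = true.
Unit clause (v0) forces v0 = true.
Unit clause (v2) forces v2 = true.
Unit clause (!v1) forces v1 = false.
Unit clause (v4) forces v4 = true.
Unit clause (v6) forces v6 = true.
Unit clause (v7) forces v7 = true.
All clauses hold; v5 can take either value.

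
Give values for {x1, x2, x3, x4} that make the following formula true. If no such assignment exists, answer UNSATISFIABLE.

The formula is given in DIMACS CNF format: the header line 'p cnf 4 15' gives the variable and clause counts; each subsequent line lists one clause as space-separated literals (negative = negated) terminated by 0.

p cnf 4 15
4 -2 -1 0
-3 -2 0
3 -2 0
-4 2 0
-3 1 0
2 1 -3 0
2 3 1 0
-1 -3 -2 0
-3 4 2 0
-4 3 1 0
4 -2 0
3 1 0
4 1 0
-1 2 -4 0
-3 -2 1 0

Case x3 = False:
(¬x2) alone gives x2 = False.
(¬x4) alone gives x4 = False.
(x1) alone gives x1 = True.
All clauses are satisfied.

x1: True, x2: False, x3: False, x4: False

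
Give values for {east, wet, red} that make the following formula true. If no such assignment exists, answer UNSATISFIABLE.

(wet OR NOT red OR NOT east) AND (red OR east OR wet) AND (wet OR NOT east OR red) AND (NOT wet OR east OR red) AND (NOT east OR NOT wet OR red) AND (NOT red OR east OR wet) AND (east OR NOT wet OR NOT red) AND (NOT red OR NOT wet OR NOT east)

Branch on wet: set wet = true.
Branch on east: set east = true.
The clause (red) is unit, so red = true.
But (NOT red) is also a unit clause — contradiction.
So east must be the other value — set east = false.
The clause (red) is unit, so red = true.
But (NOT red) is also a unit clause — contradiction.
Neither east = true nor east = false works.
So wet must be the other value — set wet = false.
Branch on red: set red = false.
The clause (east) is unit, so east = true.
But (NOT east) is also a unit clause — contradiction.
So red must be the other value — set red = true.
The clause (NOT east) is unit, so east = false.
But (east) is also a unit clause — contradiction.
Neither red = true nor red = false works.
Neither wet = true nor wet = false works.

UNSATISFIABLE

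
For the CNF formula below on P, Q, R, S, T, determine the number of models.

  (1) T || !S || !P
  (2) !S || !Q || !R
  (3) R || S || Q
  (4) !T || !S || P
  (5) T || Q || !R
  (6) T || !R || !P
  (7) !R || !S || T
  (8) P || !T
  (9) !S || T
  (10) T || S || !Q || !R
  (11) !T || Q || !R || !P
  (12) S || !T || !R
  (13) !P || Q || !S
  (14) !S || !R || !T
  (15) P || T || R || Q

There are 2^5 = 32 truth assignments over (P, Q, R, S, T).
Split on R. With R = true, the clauses containing R are satisfied and !R drops from the rest; 0 of the 2^4 = 16 assignments to the other variables satisfy what remains.
With R = false, by the same count on the reduced clause set, 4 assignments work.
Total: 0 + 4 = 4.

4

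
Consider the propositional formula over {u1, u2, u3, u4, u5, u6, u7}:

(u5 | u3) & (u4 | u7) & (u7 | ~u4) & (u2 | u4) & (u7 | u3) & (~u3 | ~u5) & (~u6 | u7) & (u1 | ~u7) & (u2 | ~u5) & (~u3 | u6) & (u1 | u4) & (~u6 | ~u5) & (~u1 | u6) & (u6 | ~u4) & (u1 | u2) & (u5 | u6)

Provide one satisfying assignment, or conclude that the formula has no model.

Try u5 = 0.
From the singleton clause (u3), u3 = 1.
From the singleton clause (u6), u6 = 1.
From the singleton clause (u7), u7 = 1.
From the singleton clause (u1), u1 = 1.
Try u2 = 0.
From the singleton clause (u4), u4 = 1.
This assignment satisfies each clause.

u1: 1,  u2: 0,  u3: 1,  u4: 1,  u5: 0,  u6: 1,  u7: 1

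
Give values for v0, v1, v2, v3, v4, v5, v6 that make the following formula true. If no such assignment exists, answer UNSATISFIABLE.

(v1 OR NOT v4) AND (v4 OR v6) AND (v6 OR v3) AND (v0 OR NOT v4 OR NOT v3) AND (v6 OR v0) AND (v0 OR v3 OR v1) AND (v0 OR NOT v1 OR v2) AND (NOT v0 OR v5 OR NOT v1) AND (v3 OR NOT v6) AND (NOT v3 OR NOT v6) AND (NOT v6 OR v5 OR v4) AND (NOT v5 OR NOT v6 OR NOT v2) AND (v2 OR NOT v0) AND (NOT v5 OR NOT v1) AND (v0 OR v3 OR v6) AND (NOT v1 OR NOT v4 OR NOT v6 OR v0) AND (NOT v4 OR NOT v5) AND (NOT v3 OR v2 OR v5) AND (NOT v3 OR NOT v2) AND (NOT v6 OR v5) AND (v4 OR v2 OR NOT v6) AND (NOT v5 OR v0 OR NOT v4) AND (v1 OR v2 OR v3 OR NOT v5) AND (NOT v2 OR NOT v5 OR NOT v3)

Try v1 = true.
The clause (NOT v5) is unit, so v5 = false.
The clause (NOT v0) is unit, so v0 = false.
The clause (v6) is unit, so v6 = true.
That conflicts with the unit clause (NOT v6).
That branch fails; take v1 = false instead.
The clause (NOT v4) is unit, so v4 = false.
The clause (v6) is unit, so v6 = true.
The clause (v3) is unit, so v3 = true.
That conflicts with the unit clause (NOT v3).
Either choice for v1 ends in contradiction.

UNSATISFIABLE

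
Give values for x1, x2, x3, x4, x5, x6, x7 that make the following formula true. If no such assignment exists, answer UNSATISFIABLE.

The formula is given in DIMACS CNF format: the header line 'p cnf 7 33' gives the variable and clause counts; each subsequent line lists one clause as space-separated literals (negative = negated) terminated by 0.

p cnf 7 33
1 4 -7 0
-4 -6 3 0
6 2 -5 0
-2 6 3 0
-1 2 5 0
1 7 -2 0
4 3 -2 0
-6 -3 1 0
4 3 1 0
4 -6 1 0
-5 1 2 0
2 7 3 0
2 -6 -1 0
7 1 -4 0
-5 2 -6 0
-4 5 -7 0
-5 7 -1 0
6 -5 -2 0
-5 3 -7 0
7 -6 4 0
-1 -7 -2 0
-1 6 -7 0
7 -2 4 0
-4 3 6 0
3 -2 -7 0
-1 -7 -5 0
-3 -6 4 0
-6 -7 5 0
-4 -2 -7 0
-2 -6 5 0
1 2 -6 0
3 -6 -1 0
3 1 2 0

Try x1 = True.
Try x2 = True.
(¬x7) alone gives x7 = False.
(¬x5) alone gives x5 = False.
(x4) alone gives x4 = True.
(¬x6) alone gives x6 = False.
(x3) alone gives x3 = True.
This assignment satisfies each clause.

x1=True,  x2=True,  x3=True,  x4=True,  x5=False,  x6=False,  x7=False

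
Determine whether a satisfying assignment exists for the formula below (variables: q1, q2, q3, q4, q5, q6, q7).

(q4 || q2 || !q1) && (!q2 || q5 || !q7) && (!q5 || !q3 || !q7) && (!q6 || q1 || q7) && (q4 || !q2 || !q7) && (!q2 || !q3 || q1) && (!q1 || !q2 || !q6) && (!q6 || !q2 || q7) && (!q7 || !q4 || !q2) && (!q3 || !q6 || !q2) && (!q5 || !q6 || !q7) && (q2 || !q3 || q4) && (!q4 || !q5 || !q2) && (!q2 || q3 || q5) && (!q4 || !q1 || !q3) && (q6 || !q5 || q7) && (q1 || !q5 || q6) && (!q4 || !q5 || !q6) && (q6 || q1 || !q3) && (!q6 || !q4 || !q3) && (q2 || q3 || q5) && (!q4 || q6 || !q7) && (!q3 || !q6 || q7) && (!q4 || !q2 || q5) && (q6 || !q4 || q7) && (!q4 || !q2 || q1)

Branch on q4: set q4 = false.
Branch on q2: set q2 = true.
From the singleton clause (!q7), q7 = false.
From the singleton clause (!q6), q6 = false.
From the singleton clause (!q5), q5 = false.
From the singleton clause (q3), q3 = true.
From the singleton clause (q1), q1 = true.
All clauses are satisfied.
A satisfying assignment: q1=true; q2=true; q3=true; q4=false; q5=false; q6=false; q7=false.

Yes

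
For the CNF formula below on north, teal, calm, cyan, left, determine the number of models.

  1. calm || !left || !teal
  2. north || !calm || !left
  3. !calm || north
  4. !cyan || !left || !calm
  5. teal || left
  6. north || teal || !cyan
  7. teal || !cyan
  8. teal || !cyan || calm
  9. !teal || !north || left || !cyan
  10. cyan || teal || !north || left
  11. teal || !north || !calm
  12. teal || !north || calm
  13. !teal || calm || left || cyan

4

There are 2^5 = 32 truth assignments over (north, teal, calm, cyan, left).
Split on cyan. With cyan = true, the clauses containing cyan are satisfied and !cyan drops from the rest; 1 of the 2^4 = 16 assignments to the other variables satisfy what remains.
With cyan = false, by the same count on the reduced clause set, 3 assignments work.
(One model: north=F, teal=F, calm=F, cyan=F, left=T.)
Total: 1 + 3 = 4.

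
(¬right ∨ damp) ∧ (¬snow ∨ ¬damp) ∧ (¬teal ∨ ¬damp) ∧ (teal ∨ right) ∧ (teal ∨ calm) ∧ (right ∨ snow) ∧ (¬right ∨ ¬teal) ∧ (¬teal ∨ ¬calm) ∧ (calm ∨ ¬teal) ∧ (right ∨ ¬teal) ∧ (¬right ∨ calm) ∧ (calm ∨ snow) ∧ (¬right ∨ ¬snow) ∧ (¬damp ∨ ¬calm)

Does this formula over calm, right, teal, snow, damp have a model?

Suppose right = False.
The clause (teal) is unit, so teal = True.
That conflicts with the unit clause (¬teal).
So right must be the other value — set right = True.
The clause (damp) is unit, so damp = True.
The clause (¬snow) is unit, so snow = False.
The clause (¬teal) is unit, so teal = False.
The clause (calm) is unit, so calm = True.
That conflicts with the unit clause (¬calm).
Neither right = True nor right = False works.
No assignment satisfies every clause.

No, unsatisfiable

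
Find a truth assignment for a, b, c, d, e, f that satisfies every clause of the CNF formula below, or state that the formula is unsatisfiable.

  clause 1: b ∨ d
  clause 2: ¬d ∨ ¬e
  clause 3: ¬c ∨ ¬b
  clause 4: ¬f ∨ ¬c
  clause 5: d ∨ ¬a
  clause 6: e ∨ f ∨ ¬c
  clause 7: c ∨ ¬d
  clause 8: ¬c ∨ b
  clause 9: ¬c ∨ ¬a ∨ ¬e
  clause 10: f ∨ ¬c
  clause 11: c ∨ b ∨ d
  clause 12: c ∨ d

UNSATISFIABLE

Branch on b: set b = True.
Unit clause (¬c) forces c = False.
Unit clause (¬d) forces d = False.
That conflicts with the unit clause (d).
That branch fails; take b = False instead.
Unit clause (d) forces d = True.
Unit clause (¬e) forces e = False.
Unit clause (c) forces c = True.
That conflicts with the unit clause (¬c).
Neither b = True nor b = False works.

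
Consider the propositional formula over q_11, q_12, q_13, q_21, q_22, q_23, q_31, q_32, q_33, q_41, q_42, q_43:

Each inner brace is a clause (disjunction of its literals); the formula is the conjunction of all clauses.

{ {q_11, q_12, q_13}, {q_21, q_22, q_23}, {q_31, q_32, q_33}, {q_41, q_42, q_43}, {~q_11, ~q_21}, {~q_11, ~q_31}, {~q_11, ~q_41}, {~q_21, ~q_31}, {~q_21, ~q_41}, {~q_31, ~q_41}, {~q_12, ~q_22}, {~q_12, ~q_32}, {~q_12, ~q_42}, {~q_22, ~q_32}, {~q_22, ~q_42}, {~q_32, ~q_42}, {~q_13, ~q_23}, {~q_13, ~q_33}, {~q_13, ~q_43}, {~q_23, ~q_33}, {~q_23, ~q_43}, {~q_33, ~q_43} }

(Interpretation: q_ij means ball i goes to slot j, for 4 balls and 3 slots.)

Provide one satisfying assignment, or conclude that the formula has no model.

Branch on q_11: set q_11 = 0.
Branch on q_12: set q_12 = 1.
Unit clause (~q_22) forces q_22 = 0.
Unit clause (~q_32) forces q_32 = 0.
Unit clause (~q_42) forces q_42 = 0.
Branch on q_21: set q_21 = 1.
Unit clause (~q_31) forces q_31 = 0.
Unit clause (q_33) forces q_33 = 1.
Unit clause (~q_41) forces q_41 = 0.
Unit clause (q_43) forces q_43 = 1.
But (~q_43) is also a unit clause — contradiction.
Backtrack on q_21: now try q_21 = 0.
Unit clause (q_23) forces q_23 = 1.
Unit clause (~q_13) forces q_13 = 0.
Unit clause (~q_33) forces q_33 = 0.
Unit clause (q_31) forces q_31 = 1.
Unit clause (~q_41) forces q_41 = 0.
Unit clause (q_43) forces q_43 = 1.
But (~q_43) is also a unit clause — contradiction.
Both values of q_21 lead to a conflict.
Backtrack on q_12: now try q_12 = 0.
Unit clause (q_13) forces q_13 = 1.
Unit clause (~q_23) forces q_23 = 0.
Unit clause (~q_33) forces q_33 = 0.
Unit clause (~q_43) forces q_43 = 0.
Branch on q_21: set q_21 = 1.
Unit clause (~q_31) forces q_31 = 0.
Unit clause (q_32) forces q_32 = 1.
Unit clause (~q_41) forces q_41 = 0.
Unit clause (q_42) forces q_42 = 1.
But (~q_42) is also a unit clause — contradiction.
Backtrack on q_21: now try q_21 = 0.
Unit clause (q_22) forces q_22 = 1.
Unit clause (~q_32) forces q_32 = 0.
Unit clause (q_31) forces q_31 = 1.
Unit clause (~q_41) forces q_41 = 0.
Unit clause (q_42) forces q_42 = 1.
But (~q_42) is also a unit clause — contradiction.
Both values of q_21 lead to a conflict.
Both values of q_12 lead to a conflict.
Backtrack on q_11: now try q_11 = 1.
Unit clause (~q_21) forces q_21 = 0.
Unit clause (~q_31) forces q_31 = 0.
Unit clause (~q_41) forces q_41 = 0.
Branch on q_22: set q_22 = 1.
Unit clause (~q_12) forces q_12 = 0.
Unit clause (~q_32) forces q_32 = 0.
Unit clause (q_33) forces q_33 = 1.
Unit clause (~q_42) forces q_42 = 0.
Unit clause (q_43) forces q_43 = 1.
But (~q_43) is also a unit clause — contradiction.
Backtrack on q_22: now try q_22 = 0.
Unit clause (q_23) forces q_23 = 1.
Unit clause (~q_13) forces q_13 = 0.
Unit clause (~q_33) forces q_33 = 0.
Unit clause (q_32) forces q_32 = 1.
Unit clause (~q_12) forces q_12 = 0.
Unit clause (~q_42) forces q_42 = 0.
Unit clause (q_43) forces q_43 = 1.
But (~q_43) is also a unit clause — contradiction.
Both values of q_22 lead to a conflict.
Both values of q_11 lead to a conflict.

UNSATISFIABLE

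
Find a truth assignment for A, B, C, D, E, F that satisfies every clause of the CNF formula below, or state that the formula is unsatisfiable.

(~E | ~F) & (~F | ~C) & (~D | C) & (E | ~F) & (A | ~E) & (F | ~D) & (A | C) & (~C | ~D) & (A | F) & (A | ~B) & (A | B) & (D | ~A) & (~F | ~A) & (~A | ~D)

UNSATISFIABLE

Suppose E = 0.
Unit clause (~F) forces F = 0.
Unit clause (~D) forces D = 0.
Unit clause (A) forces A = 1.
Now (~A) is unsatisfied and unit — conflict.
Undo E and try E = 1.
Unit clause (~F) forces F = 0.
Unit clause (A) forces A = 1.
Unit clause (~D) forces D = 0.
Now (D) is unsatisfied and unit — conflict.
Either choice for E ends in contradiction.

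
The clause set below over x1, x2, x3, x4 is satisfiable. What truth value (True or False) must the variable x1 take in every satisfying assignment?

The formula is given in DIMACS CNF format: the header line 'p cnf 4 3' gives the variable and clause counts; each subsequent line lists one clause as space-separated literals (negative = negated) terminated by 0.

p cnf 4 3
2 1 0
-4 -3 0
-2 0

Suppose x1 = False.
From the singleton clause (x2), x2 = True.
But (¬x2) is also a unit clause — contradiction.
So every satisfying assignment has x1 = True.

True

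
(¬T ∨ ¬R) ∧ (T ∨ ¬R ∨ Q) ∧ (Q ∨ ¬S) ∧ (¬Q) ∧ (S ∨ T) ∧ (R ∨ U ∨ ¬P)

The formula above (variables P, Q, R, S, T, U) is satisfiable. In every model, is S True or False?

Suppose S = True.
The clause (Q) is unit, so Q = True.
That conflicts with the unit clause (¬Q).
So every satisfying assignment has S = False.

False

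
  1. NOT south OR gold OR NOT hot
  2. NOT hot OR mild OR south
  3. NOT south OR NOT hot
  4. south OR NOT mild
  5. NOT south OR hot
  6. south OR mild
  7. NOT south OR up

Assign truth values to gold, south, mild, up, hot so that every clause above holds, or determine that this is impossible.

Try south = false.
From the singleton clause (NOT mild), mild = false.
Now (mild) is unsatisfied and unit — conflict.
That branch fails; take south = true instead.
From the singleton clause (NOT hot), hot = false.
Now (hot) is unsatisfied and unit — conflict.
Both values of south lead to a conflict.

UNSATISFIABLE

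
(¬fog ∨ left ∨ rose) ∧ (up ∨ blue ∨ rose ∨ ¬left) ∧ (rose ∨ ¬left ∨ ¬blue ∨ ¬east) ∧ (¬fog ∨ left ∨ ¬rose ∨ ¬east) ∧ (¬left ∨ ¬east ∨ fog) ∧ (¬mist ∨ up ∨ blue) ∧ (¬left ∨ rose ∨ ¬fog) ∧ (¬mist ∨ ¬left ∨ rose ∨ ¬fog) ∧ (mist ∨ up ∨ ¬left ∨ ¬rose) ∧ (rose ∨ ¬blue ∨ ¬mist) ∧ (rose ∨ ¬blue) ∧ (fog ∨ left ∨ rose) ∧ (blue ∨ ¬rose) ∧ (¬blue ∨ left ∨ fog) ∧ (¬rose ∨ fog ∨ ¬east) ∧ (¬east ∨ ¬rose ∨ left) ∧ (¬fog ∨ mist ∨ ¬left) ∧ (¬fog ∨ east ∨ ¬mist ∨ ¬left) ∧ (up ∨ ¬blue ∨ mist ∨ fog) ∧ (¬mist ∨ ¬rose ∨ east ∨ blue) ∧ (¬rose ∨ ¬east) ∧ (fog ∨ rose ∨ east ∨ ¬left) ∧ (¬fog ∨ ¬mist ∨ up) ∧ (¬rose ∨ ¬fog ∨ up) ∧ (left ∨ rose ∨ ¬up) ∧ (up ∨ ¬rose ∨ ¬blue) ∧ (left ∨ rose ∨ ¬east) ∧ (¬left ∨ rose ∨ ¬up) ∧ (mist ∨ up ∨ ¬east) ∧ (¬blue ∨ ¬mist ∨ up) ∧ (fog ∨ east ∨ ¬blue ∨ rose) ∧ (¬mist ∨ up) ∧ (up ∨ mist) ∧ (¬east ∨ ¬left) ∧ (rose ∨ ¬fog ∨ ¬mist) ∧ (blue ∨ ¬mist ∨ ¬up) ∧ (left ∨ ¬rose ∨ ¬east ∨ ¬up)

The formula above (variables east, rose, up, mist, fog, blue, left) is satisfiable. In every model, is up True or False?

Suppose up = False.
(¬mist) alone gives mist = False.
Now (mist) is unsatisfied and unit — conflict.
So every satisfying assignment has up = True.

True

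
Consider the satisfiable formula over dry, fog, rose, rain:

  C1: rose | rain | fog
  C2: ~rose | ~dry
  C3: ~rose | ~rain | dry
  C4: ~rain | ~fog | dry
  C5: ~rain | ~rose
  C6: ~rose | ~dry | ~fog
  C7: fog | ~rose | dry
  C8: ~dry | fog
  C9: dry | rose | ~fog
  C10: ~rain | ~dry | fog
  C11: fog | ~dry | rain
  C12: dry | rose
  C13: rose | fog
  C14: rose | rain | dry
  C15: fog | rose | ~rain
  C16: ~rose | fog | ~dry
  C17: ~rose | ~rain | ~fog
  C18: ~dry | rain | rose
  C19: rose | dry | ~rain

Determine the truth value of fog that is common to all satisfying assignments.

True

Suppose fog = 0.
(~dry) alone gives dry = 0.
(~rose) alone gives rose = 0.
Now (rose) is unsatisfied and unit — conflict.
So every satisfying assignment has fog = True.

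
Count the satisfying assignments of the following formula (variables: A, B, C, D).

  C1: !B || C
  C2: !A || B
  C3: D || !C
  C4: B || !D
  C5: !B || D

3

There are 2^4 = 16 truth assignments over (A, B, C, D).
Split on B. With B = true, the clauses containing B are satisfied and !B drops from the rest; 2 of the 2^3 = 8 assignments to the other variables satisfy what remains.
With B = false, by the same count on the reduced clause set, 1 assignment works.
(One model: A=F, B=F, C=F, D=F.)
Total: 2 + 1 = 3.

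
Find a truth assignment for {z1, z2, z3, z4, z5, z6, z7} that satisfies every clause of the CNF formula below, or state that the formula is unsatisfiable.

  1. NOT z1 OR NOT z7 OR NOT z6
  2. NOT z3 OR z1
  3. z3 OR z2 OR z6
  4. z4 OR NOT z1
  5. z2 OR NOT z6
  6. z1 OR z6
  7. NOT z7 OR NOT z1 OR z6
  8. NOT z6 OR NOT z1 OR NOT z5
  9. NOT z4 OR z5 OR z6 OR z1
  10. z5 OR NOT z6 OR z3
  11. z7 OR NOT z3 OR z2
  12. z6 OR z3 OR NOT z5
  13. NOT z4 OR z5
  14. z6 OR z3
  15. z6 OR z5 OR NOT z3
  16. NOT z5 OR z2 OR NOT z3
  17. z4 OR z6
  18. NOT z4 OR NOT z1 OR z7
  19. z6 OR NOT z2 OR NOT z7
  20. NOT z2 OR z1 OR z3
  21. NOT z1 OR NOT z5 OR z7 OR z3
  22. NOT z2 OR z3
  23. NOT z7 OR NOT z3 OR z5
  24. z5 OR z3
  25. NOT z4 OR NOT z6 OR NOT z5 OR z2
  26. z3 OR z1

Branch on z3: set z3 = false.
The clause (z6) is unit, so z6 = true.
The clause (z2) is unit, so z2 = true.
Now (NOT z2) is unsatisfied and unit — conflict.
That branch fails; take z3 = true instead.
The clause (z1) is unit, so z1 = true.
The clause (z4) is unit, so z4 = true.
The clause (z5) is unit, so z5 = true.
The clause (NOT z6) is unit, so z6 = false.
The clause (NOT z7) is unit, so z7 = false.
Now (z7) is unsatisfied and unit — conflict.
Neither z3 = true nor z3 = false works.

UNSATISFIABLE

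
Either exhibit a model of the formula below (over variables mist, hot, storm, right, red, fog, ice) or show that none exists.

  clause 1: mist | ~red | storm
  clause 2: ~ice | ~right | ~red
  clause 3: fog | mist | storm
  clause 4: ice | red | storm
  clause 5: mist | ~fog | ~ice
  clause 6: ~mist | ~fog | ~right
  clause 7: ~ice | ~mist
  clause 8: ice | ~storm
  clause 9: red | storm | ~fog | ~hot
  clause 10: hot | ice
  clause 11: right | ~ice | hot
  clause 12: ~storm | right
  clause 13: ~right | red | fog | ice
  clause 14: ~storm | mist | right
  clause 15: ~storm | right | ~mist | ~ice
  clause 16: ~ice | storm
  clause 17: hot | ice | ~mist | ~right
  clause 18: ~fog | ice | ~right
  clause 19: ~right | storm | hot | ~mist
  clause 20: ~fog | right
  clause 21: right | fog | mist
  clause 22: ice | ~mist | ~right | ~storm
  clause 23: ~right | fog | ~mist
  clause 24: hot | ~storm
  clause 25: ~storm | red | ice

mist=0,  hot=1,  storm=1,  right=1,  red=0,  fog=0,  ice=1

Case ice = 1:
The clause (~mist) is unit, so mist = 0.
The clause (~fog) is unit, so fog = 0.
The clause (storm) is unit, so storm = 1.
The clause (right) is unit, so right = 1.
The clause (~red) is unit, so red = 0.
The clause (hot) is unit, so hot = 1.
All clauses are satisfied.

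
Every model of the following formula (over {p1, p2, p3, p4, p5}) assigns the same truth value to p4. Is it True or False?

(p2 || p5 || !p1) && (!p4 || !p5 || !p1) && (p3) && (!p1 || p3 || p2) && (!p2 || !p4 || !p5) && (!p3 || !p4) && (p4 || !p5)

False

Suppose p4 = true.
Unit clause (p3) forces p3 = true.
But (!p3) is also a unit clause — contradiction.
So every satisfying assignment has p4 = False.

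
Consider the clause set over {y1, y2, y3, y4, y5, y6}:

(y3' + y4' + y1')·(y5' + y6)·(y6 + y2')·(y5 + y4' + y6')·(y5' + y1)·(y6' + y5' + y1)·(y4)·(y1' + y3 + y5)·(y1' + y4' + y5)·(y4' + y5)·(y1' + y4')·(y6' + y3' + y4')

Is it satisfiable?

Unit clause (y4) forces y4 = 1.
Unit clause (y5) forces y5 = 1.
Unit clause (y6) forces y6 = 1.
Unit clause (y1) forces y1 = 1.
That conflicts with the unit clause (y1').
No assignment satisfies every clause.

No, unsatisfiable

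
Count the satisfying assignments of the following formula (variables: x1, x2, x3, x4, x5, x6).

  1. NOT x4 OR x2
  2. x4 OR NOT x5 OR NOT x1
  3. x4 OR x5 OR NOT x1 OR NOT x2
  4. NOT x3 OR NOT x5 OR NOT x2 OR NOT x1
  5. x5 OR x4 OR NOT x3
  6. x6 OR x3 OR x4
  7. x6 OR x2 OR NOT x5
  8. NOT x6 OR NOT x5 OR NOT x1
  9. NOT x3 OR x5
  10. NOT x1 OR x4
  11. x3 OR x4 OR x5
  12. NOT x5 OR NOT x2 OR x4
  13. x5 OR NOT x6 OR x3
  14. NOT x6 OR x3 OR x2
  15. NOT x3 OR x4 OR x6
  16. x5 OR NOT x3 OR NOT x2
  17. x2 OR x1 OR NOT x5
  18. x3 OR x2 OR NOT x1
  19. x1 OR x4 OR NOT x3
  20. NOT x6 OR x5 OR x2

There are 2^6 = 64 truth assignments over (x1, x2, x3, x4, x5, x6).
Split on x2. With x2 = true, the clauses containing x2 are satisfied and NOT x2 drops from the rest; 7 of the 2^5 = 32 assignments to the other variables satisfy what remains.
With x2 = false, by the same count on the reduced clause set, 0 assignments work.
(One model: x1=F, x2=T, x3=F, x4=T, x5=F, x6=F.)
Total: 7 + 0 = 7.

7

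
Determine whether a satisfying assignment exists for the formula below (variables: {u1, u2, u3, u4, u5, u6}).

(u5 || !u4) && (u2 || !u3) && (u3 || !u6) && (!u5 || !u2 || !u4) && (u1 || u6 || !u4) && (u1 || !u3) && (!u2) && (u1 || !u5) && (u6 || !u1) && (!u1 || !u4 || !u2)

(!u2) alone gives u2 = false.
(!u3) alone gives u3 = false.
(!u6) alone gives u6 = false.
(!u1) alone gives u1 = false.
(!u4) alone gives u4 = false.
(!u5) alone gives u5 = false.
Every clause now holds.
A satisfying assignment: u1 ↦ false,  u2 ↦ false,  u3 ↦ false,  u4 ↦ false,  u5 ↦ false,  u6 ↦ false.

Yes, satisfiable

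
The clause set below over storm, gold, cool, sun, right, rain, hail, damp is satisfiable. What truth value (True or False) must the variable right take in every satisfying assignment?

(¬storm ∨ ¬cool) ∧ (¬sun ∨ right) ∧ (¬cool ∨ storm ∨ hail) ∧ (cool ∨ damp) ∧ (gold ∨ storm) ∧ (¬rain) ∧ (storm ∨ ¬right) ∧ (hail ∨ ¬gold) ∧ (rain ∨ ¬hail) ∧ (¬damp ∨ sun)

True

Suppose right = False.
(¬sun) alone gives sun = False.
(¬rain) alone gives rain = False.
(¬hail) alone gives hail = False.
(¬gold) alone gives gold = False.
(storm) alone gives storm = True.
(¬cool) alone gives cool = False.
(damp) alone gives damp = True.
But (¬damp) is also a unit clause — contradiction.
So every satisfying assignment has right = True.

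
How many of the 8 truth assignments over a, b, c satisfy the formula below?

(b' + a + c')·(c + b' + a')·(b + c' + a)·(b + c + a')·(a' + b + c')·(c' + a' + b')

There are 2^3 = 8 truth assignments over (a, b, c).
Check each against the 6 clauses (columns in the order a, b, c):
  F F F  ✓ satisfies all
  F F T  ✗ fails (b + c' + a)
  F T F  ✓ satisfies all
  F T T  ✗ fails (b' + a + c')
  T F F  ✗ fails (b + c + a')
  T F T  ✗ fails (a' + b + c')
  T T F  ✗ fails (c + b' + a')
  T T T  ✗ fails (c' + a' + b')
2 of the 8 rows are models.

2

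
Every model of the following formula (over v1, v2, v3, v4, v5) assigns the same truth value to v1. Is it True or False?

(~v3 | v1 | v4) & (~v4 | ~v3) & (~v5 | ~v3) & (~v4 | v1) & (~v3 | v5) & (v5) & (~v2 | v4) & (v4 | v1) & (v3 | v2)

True

Suppose v1 = 0.
Unit clause (~v4) forces v4 = 0.
But (v4) is also a unit clause — contradiction.
So every satisfying assignment has v1 = True.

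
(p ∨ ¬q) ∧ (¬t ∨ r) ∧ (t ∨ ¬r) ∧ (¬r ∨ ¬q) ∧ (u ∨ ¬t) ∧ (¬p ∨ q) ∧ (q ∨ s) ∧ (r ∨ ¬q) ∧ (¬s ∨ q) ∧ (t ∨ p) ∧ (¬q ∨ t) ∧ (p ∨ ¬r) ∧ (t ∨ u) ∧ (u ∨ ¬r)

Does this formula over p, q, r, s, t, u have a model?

Case p = True:
(q) alone gives q = True.
(¬r) alone gives r = False.
But (r) is also a unit clause — contradiction.
Backtrack on p: now try p = False.
(¬q) alone gives q = False.
(s) alone gives s = True.
But (¬s) is also a unit clause — contradiction.
Either choice for p ends in contradiction.
No assignment satisfies every clause.

No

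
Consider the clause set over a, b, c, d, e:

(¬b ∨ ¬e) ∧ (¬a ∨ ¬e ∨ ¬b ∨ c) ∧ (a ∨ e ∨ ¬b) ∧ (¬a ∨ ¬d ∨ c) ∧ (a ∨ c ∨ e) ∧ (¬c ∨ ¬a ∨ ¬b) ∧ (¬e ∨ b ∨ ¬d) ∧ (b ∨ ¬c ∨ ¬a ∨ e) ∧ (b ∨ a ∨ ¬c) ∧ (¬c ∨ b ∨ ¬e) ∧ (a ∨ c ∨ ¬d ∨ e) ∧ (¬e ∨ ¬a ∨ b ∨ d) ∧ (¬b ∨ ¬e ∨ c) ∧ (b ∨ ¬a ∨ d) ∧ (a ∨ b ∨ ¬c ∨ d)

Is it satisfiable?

Try b = False.
Try e = True.
(¬d) alone gives d = False.
(¬c) alone gives c = False.
(¬a) alone gives a = False.
All clauses are satisfied.
A satisfying assignment: a: False,  b: False,  c: False,  d: False,  e: True.

Satisfiable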